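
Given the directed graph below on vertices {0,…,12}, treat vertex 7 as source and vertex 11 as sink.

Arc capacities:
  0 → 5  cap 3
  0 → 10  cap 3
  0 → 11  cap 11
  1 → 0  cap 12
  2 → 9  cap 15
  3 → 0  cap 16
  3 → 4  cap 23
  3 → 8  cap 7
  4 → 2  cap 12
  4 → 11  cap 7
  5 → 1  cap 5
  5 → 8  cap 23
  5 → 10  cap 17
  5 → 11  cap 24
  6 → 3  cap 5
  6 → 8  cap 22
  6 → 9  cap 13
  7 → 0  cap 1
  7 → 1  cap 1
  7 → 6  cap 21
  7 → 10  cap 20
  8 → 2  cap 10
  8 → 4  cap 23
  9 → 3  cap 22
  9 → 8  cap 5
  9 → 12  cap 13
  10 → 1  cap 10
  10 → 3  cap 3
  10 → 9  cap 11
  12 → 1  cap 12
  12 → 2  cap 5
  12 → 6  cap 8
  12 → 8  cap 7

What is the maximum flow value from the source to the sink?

augment #1: 7→0→11 bottleneck 1, total now 1
augment #2: 7→1→0→11 bottleneck 1, total now 2
augment #3: 7→6→3→0→11 bottleneck 5, total now 7
augment #4: 7→6→8→4→11 bottleneck 7, total now 14
augment #5: 7→10→1→0→11 bottleneck 4, total now 18
augment #6: 7→10→1→0→5→11 bottleneck 3, total now 21

Maximum flow value: 21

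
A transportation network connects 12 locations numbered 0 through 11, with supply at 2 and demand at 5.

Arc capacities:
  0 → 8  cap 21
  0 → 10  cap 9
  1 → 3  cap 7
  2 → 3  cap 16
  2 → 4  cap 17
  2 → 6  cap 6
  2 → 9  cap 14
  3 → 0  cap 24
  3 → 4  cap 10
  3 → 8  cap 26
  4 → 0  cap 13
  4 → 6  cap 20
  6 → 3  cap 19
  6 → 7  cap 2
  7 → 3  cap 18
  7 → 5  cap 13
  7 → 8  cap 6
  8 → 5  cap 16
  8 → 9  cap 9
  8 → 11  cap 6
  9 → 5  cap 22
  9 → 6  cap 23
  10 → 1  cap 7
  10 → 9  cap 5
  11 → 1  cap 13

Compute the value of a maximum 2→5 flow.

augment #1: 2→9→5 bottleneck 14, total now 14
augment #2: 2→3→8→5 bottleneck 16, total now 30
augment #3: 2→6→7→5 bottleneck 2, total now 32
augment #4: 2→4→0→8→9→5 bottleneck 8, total now 40

Maximum flow value: 40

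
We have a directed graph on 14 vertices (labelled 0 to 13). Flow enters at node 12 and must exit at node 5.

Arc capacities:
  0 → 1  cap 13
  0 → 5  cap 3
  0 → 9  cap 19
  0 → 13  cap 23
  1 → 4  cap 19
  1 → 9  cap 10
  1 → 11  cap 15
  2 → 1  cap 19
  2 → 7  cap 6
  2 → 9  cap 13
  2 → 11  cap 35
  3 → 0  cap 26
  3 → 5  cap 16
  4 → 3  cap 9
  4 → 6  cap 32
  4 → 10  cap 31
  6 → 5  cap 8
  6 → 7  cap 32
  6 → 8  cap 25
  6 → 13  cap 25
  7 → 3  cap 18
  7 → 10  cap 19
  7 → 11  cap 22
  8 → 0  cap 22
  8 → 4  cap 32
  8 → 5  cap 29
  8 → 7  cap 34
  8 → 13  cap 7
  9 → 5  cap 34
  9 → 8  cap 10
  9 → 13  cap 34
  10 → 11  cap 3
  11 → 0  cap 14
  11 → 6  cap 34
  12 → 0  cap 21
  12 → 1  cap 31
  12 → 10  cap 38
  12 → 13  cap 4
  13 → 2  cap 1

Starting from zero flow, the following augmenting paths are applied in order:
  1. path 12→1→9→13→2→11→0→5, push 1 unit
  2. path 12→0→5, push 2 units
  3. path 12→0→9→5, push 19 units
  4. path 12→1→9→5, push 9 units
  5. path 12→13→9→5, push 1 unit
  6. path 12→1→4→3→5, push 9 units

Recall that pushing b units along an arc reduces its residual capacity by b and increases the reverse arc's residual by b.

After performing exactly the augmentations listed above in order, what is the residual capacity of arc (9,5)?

after path 1 (12→1→9→13→2→11→0→5, push 1): res(9,5)=34
after path 2 (12→0→5, push 2): res(9,5)=34
after path 3 (12→0→9→5, push 19): res(9,5)=15
after path 4 (12→1→9→5, push 9): res(9,5)=6
after path 5 (12→13→9→5, push 1): res(9,5)=5
after path 6 (12→1→4→3→5, push 9): res(9,5)=5

Residual capacity of (9,5): 5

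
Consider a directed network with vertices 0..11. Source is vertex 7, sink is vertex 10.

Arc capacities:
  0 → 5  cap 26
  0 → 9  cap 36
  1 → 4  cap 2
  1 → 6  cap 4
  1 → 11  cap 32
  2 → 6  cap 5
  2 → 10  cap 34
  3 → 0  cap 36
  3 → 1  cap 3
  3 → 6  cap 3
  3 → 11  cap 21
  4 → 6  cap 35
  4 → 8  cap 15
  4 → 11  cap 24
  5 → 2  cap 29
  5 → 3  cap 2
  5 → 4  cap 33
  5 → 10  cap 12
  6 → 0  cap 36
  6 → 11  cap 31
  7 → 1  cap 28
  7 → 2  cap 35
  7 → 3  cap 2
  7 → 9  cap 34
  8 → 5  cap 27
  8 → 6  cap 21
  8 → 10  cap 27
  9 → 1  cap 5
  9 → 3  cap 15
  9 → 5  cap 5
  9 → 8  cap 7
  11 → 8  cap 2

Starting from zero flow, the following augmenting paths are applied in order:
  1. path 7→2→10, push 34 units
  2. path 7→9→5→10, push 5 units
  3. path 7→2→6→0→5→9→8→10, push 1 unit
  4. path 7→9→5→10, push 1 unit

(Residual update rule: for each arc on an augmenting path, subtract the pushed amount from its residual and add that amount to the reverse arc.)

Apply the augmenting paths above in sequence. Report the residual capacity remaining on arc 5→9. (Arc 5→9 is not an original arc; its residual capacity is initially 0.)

after path 1 (7→2→10, push 34): res(5,9)=0
after path 2 (7→9→5→10, push 5): res(5,9)=5
after path 3 (7→2→6→0→5→9→8→10, push 1): res(5,9)=4
after path 4 (7→9→5→10, push 1): res(5,9)=5

Residual capacity of (5,9): 5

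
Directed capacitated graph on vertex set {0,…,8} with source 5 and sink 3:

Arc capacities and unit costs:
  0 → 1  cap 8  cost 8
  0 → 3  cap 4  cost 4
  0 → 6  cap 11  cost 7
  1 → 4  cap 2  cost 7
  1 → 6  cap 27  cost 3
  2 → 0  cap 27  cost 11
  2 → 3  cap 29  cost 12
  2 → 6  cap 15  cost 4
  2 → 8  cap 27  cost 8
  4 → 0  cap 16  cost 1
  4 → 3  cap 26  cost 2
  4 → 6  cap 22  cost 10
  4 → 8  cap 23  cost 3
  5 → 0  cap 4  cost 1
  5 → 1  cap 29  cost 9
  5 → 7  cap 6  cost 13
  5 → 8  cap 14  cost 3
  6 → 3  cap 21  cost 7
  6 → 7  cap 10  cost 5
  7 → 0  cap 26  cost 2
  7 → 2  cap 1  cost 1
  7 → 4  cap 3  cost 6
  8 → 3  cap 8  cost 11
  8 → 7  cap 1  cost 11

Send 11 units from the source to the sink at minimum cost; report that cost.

shortest-cost path #1: 5→0→3 push 4 @ unit cost 5 (adds 20)
shortest-cost path #2: 5→8→3 push 7 @ unit cost 14 (adds 98)
total cost = 118

Minimum cost for 11 units: 118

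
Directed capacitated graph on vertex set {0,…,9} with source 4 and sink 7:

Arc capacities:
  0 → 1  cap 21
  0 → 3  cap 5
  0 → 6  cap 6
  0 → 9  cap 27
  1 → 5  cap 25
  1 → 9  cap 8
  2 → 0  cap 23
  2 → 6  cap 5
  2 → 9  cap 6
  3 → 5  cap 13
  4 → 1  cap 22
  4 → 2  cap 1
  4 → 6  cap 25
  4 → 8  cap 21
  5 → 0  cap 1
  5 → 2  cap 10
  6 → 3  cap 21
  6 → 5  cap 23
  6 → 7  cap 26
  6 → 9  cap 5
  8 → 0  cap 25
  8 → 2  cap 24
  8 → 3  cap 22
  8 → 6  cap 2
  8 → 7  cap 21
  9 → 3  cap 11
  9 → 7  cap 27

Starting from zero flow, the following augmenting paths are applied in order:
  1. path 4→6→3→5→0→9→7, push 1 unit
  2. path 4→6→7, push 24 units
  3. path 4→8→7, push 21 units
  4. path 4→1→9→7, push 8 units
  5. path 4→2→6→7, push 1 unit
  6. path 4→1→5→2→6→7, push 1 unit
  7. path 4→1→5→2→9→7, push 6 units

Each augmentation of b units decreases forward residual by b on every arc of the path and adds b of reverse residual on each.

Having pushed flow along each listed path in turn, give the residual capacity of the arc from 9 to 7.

Residual capacity of (9,7): 12

after path 1 (4→6→3→5→0→9→7, push 1): res(9,7)=26
after path 2 (4→6→7, push 24): res(9,7)=26
after path 3 (4→8→7, push 21): res(9,7)=26
after path 4 (4→1→9→7, push 8): res(9,7)=18
after path 5 (4→2→6→7, push 1): res(9,7)=18
after path 6 (4→1→5→2→6→7, push 1): res(9,7)=18
after path 7 (4→1→5→2→9→7, push 6): res(9,7)=12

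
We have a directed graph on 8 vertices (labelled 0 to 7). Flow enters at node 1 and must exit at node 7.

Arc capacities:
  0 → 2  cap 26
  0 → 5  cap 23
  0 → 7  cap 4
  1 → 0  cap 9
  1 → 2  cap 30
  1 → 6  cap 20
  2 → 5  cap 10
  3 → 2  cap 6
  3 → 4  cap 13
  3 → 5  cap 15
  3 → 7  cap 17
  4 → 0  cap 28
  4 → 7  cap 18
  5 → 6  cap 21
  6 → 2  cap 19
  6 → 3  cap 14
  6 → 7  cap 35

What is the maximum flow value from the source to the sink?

Maximum flow value: 39

augment #1: 1→0→7 bottleneck 4, total now 4
augment #2: 1→6→7 bottleneck 20, total now 24
augment #3: 1→0→5→6→7 bottleneck 5, total now 29
augment #4: 1→2→5→6→7 bottleneck 10, total now 39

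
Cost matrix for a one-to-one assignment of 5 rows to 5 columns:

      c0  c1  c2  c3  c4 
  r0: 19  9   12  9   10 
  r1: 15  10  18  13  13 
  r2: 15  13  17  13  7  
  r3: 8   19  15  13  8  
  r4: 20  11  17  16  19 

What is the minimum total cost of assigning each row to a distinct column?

one of 2 optimal assignments: row0→col2 (cost 12), row1→col3 (cost 13), row2→col4 (cost 7), row3→col0 (cost 8), row4→col1 (cost 11)
total = 12 + 13 + 7 + 8 + 11 = 51

Minimum assignment cost: 51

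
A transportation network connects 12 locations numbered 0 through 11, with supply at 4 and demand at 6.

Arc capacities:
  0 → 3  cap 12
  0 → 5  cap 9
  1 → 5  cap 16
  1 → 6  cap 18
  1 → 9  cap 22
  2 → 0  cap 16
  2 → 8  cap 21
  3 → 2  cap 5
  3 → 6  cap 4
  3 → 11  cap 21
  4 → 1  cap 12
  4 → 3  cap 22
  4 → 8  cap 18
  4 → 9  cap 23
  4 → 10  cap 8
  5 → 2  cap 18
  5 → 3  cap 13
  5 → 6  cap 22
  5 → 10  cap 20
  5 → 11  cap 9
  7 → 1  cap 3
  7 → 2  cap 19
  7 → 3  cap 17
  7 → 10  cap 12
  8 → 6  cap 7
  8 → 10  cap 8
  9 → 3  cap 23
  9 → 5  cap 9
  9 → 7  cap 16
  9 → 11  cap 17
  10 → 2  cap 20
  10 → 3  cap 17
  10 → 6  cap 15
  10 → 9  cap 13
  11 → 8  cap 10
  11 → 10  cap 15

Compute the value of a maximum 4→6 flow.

Maximum flow value: 59

augment #1: 4→1→6 bottleneck 12, total now 12
augment #2: 4→3→6 bottleneck 4, total now 16
augment #3: 4→8→6 bottleneck 7, total now 23
augment #4: 4→10→6 bottleneck 8, total now 31
augment #5: 4→8→10→6 bottleneck 7, total now 38
augment #6: 4→9→5→6 bottleneck 9, total now 47
augment #7: 4→9→7→1→6 bottleneck 3, total now 50
augment #8: 4→3→2→0→5→6 bottleneck 5, total now 55
augment #9: 4→8→10→2→0→5→6 bottleneck 1, total now 56
augment #10: 4→9→7→2→0→5→6 bottleneck 3, total now 59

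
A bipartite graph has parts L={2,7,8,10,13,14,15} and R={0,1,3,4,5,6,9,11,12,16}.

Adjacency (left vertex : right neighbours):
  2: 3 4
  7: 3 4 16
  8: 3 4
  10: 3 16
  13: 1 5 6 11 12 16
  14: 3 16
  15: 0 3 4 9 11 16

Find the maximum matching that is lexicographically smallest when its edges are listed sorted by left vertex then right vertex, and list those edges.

|M| = 5 (so the lex-smallest maximum matching has 5 edges)
process left vertices in ascending order; for each, take the smallest-labelled available neighbour that still permits 5 edges overall, or leave it unmatched if none does
lex-smallest matching: {2-3, 7-4, 10-16, 13-1, 15-0}

Lex-smallest maximum matching: {(2,3), (7,4), (10,16), (13,1), (15,0)}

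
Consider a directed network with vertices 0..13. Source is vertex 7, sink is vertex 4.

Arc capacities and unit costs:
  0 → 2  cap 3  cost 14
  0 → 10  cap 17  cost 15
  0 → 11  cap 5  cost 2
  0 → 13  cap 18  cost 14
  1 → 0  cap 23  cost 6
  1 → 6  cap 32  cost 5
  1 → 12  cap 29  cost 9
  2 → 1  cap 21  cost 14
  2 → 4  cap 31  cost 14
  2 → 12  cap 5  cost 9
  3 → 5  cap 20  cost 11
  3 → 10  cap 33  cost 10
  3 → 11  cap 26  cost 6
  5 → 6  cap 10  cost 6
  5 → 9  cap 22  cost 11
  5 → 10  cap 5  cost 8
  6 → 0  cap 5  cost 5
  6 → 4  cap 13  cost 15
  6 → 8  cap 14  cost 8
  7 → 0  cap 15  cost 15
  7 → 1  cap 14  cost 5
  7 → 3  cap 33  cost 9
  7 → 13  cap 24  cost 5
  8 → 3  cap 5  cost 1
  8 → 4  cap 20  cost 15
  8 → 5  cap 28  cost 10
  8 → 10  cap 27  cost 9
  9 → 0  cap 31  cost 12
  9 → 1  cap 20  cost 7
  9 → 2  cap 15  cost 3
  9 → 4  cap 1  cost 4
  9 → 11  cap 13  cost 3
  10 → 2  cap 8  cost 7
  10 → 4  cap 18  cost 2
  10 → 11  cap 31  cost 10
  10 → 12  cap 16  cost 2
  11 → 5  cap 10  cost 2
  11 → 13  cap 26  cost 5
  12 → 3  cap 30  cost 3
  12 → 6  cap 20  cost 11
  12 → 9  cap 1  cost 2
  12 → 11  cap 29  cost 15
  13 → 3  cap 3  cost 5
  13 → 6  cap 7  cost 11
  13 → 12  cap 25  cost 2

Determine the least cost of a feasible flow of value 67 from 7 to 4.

Minimum cost for 67 units: 2170

shortest-cost path #1: 7→13→12→9→4 push 1 @ unit cost 13 (adds 13)
shortest-cost path #2: 7→3→10→4 push 18 @ unit cost 21 (adds 378)
shortest-cost path #3: 7→1→6→4 push 13 @ unit cost 25 (adds 325)
shortest-cost path #4: 7→1→6→8→4 push 1 @ unit cost 33 (adds 33)
shortest-cost path #5: 7→13→6→8→4 push 7 @ unit cost 39 (adds 273)
shortest-cost path #6: 7→3→10→2→4 push 8 @ unit cost 40 (adds 320)
shortest-cost path #7: 7→13→12→6→8→4 push 6 @ unit cost 41 (adds 246)
shortest-cost path #8: 7→0→2→4 push 3 @ unit cost 43 (adds 129)
shortest-cost path #9: 7→3→11→5→9→2→4 push 7 @ unit cost 45 (adds 315)
shortest-cost path #10: 7→13→3→11→5→9→2→4 push 3 @ unit cost 46 (adds 138)
total cost = 2170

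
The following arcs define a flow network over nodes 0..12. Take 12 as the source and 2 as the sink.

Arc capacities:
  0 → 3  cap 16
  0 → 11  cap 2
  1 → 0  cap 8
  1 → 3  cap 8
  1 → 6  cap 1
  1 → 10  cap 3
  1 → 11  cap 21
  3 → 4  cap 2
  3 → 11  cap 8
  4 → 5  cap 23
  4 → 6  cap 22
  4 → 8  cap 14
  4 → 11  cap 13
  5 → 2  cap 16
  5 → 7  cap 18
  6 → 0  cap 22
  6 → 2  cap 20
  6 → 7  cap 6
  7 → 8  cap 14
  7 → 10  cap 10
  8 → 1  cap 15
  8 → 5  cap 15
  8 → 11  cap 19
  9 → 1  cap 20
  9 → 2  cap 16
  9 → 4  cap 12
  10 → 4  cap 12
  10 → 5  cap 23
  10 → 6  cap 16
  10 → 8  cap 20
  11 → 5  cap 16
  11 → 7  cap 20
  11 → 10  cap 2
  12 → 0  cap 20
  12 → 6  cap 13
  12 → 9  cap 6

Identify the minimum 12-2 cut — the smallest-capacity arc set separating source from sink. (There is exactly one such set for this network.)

augment #1: 12→6→2 push 13
augment #2: 12→9→2 push 6
augment #3: 12→0→11→5→2 push 2
augment #4: 12→0→3→4→5→2 push 2
augment #5: 12→0→3→11→5→2 push 8
max flow = 31; residual-reachable set from 12 gives S-side
cut edges (S→T): {(0,11), (3,4), (3,11), (12,6), (12,9)} total cap 31

Min-cut arcs: {(0,11), (3,4), (3,11), (12,6), (12,9)} (total capacity 31)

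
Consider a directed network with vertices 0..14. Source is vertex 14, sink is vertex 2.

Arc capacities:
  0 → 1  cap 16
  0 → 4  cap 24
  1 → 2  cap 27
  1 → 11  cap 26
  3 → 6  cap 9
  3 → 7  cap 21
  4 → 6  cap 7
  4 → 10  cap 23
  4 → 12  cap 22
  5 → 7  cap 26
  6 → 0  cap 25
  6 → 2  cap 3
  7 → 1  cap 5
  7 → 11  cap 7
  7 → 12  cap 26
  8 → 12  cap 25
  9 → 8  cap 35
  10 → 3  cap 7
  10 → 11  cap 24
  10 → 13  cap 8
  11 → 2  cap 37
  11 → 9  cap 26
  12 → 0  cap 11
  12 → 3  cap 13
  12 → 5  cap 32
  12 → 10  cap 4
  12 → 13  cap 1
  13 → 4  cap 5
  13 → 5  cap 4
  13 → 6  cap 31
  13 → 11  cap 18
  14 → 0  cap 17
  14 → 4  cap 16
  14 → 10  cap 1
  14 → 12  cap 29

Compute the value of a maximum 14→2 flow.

augment #1: 14→0→1→2 bottleneck 16, total now 16
augment #2: 14→4→6→2 bottleneck 3, total now 19
augment #3: 14→10→11→2 bottleneck 1, total now 20
augment #4: 14→4→10→11→2 bottleneck 13, total now 33
augment #5: 14→12→10→11→2 bottleneck 4, total now 37
augment #6: 14→12→13→11→2 bottleneck 1, total now 38
augment #7: 14→0→4→10→11→2 bottleneck 1, total now 39
augment #8: 14→12→3→7→1→2 bottleneck 5, total now 44
augment #9: 14→12→3→7→11→2 bottleneck 7, total now 51
augment #10: 14→12→0→4→10→11→2 bottleneck 5, total now 56
augment #11: 14→12→0→4→10→13→11→2 bottleneck 4, total now 60

Maximum flow value: 60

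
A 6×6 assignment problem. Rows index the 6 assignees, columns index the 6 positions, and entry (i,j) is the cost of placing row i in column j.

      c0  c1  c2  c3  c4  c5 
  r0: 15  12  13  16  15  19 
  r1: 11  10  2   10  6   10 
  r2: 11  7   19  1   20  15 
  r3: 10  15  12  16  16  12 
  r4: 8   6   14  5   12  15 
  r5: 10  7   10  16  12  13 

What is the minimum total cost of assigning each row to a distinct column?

optimal assignment: row0→col4 (cost 15), row1→col2 (cost 2), row2→col3 (cost 1), row3→col5 (cost 12), row4→col0 (cost 8), row5→col1 (cost 7)
total = 15 + 2 + 1 + 12 + 8 + 7 = 45

Minimum assignment cost: 45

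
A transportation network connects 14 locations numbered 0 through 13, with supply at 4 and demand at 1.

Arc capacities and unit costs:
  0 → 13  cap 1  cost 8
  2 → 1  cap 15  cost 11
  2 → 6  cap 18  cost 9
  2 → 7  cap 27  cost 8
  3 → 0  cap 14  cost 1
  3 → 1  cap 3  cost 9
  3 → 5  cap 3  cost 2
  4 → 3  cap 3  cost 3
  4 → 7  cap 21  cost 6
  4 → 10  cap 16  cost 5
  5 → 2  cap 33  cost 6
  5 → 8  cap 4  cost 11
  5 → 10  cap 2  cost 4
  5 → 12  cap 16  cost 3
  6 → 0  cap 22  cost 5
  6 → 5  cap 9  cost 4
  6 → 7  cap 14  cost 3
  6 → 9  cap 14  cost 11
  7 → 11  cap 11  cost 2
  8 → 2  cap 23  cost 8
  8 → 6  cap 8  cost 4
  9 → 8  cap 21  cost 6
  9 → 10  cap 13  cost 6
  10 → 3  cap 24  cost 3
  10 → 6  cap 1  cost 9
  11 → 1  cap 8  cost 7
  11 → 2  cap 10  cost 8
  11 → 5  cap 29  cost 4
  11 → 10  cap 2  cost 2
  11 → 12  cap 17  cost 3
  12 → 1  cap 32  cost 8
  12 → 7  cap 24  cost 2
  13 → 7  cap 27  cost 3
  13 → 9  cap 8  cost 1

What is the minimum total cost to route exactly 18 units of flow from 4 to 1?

shortest-cost path #1: 4→3→1 push 3 @ unit cost 12 (adds 36)
shortest-cost path #2: 4→7→11→1 push 8 @ unit cost 15 (adds 120)
shortest-cost path #3: 4→7→11→12→1 push 3 @ unit cost 19 (adds 57)
shortest-cost path #4: 4→10→3→5→12→1 push 3 @ unit cost 21 (adds 63)
shortest-cost path #5: 4→10→6→5→12→1 push 1 @ unit cost 29 (adds 29)
total cost = 305

Minimum cost for 18 units: 305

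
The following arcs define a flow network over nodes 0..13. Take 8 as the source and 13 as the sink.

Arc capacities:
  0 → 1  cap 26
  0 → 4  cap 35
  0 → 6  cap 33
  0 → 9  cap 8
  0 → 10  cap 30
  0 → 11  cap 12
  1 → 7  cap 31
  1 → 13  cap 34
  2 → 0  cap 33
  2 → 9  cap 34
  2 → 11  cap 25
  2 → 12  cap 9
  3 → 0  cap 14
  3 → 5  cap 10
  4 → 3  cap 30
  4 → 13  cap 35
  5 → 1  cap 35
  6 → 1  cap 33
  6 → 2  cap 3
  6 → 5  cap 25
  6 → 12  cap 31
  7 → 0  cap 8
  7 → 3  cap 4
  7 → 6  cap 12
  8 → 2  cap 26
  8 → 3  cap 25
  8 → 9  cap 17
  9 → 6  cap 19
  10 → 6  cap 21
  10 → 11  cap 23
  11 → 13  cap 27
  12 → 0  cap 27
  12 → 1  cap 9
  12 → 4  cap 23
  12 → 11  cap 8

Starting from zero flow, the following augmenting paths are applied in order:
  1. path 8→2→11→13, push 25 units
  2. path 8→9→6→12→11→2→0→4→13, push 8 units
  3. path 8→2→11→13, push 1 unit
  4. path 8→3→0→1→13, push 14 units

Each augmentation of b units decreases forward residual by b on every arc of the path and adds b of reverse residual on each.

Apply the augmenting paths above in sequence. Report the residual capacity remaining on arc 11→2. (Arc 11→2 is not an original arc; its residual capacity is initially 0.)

Residual capacity of (11,2): 18

after path 1 (8→2→11→13, push 25): res(11,2)=25
after path 2 (8→9→6→12→11→2→0→4→13, push 8): res(11,2)=17
after path 3 (8→2→11→13, push 1): res(11,2)=18
after path 4 (8→3→0→1→13, push 14): res(11,2)=18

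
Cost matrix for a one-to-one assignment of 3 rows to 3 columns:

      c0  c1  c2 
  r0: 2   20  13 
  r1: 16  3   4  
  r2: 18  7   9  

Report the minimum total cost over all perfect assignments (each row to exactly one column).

Minimum assignment cost: 13

optimal assignment: row0→col0 (cost 2), row1→col2 (cost 4), row2→col1 (cost 7)
total = 2 + 4 + 7 = 13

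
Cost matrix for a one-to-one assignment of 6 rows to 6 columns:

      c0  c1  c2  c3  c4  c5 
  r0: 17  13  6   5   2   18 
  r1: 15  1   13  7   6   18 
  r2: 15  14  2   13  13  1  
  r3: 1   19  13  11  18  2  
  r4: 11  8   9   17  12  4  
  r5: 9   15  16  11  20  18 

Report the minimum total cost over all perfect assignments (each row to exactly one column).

optimal assignment: row0→col4 (cost 2), row1→col1 (cost 1), row2→col2 (cost 2), row3→col0 (cost 1), row4→col5 (cost 4), row5→col3 (cost 11)
total = 2 + 1 + 2 + 1 + 4 + 11 = 21

Minimum assignment cost: 21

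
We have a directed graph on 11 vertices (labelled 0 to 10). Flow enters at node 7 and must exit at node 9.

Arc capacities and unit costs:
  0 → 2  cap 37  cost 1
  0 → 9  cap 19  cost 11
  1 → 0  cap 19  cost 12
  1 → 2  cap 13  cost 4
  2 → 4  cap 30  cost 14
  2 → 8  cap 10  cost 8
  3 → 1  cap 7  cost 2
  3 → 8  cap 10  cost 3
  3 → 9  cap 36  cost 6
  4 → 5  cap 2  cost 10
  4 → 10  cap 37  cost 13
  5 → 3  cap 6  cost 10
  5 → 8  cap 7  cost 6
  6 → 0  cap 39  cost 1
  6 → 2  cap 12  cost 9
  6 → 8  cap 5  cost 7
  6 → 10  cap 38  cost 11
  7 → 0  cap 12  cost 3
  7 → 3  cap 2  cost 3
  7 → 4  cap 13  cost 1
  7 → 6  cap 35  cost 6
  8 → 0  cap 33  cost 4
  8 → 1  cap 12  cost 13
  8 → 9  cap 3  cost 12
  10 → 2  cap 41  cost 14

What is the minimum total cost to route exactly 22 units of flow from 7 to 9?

Minimum cost for 22 units: 337

shortest-cost path #1: 7→3→9 push 2 @ unit cost 9 (adds 18)
shortest-cost path #2: 7→0→9 push 12 @ unit cost 14 (adds 168)
shortest-cost path #3: 7→6→0→9 push 7 @ unit cost 18 (adds 126)
shortest-cost path #4: 7→6→8→9 push 1 @ unit cost 25 (adds 25)
total cost = 337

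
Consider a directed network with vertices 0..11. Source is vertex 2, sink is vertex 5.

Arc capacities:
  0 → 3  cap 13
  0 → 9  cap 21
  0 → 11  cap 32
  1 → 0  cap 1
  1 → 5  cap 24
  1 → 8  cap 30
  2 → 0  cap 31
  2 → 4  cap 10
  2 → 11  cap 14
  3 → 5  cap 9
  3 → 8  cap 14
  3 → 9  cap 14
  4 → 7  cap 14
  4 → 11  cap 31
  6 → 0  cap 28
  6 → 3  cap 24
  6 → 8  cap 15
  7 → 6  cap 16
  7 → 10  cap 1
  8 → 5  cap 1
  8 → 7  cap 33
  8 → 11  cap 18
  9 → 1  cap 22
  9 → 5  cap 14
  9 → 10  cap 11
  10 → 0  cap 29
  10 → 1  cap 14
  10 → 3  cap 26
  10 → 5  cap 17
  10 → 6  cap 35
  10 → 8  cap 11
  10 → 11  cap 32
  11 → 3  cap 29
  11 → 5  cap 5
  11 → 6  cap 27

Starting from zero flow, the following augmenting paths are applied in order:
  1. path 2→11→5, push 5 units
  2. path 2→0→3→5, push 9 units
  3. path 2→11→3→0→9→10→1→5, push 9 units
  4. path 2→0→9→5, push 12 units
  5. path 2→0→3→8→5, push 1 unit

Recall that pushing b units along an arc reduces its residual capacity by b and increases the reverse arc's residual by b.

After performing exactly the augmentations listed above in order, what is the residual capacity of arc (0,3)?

after path 1 (2→11→5, push 5): res(0,3)=13
after path 2 (2→0→3→5, push 9): res(0,3)=4
after path 3 (2→11→3→0→9→10→1→5, push 9): res(0,3)=13
after path 4 (2→0→9→5, push 12): res(0,3)=13
after path 5 (2→0→3→8→5, push 1): res(0,3)=12

Residual capacity of (0,3): 12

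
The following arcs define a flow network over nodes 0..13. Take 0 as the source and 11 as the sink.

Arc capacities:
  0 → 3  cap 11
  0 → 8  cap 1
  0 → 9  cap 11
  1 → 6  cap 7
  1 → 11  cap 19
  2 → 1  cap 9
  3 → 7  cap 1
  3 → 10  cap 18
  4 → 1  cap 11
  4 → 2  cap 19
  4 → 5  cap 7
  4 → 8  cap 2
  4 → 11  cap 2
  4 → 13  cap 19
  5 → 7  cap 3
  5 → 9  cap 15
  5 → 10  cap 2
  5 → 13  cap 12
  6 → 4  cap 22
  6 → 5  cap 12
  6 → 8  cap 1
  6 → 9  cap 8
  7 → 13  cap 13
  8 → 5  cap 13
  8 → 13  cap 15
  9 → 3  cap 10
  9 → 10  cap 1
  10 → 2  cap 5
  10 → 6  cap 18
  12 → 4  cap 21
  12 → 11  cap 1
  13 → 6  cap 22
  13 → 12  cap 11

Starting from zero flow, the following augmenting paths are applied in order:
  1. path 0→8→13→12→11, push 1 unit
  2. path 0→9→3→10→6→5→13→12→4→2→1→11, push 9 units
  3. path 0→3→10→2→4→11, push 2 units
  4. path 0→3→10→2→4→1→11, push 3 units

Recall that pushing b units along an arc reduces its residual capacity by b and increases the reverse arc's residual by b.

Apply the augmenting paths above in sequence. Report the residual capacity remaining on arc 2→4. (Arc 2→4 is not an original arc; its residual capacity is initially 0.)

Residual capacity of (2,4): 4

after path 1 (0→8→13→12→11, push 1): res(2,4)=0
after path 2 (0→9→3→10→6→5→13→12→4→2→1→11, push 9): res(2,4)=9
after path 3 (0→3→10→2→4→11, push 2): res(2,4)=7
after path 4 (0→3→10→2→4→1→11, push 3): res(2,4)=4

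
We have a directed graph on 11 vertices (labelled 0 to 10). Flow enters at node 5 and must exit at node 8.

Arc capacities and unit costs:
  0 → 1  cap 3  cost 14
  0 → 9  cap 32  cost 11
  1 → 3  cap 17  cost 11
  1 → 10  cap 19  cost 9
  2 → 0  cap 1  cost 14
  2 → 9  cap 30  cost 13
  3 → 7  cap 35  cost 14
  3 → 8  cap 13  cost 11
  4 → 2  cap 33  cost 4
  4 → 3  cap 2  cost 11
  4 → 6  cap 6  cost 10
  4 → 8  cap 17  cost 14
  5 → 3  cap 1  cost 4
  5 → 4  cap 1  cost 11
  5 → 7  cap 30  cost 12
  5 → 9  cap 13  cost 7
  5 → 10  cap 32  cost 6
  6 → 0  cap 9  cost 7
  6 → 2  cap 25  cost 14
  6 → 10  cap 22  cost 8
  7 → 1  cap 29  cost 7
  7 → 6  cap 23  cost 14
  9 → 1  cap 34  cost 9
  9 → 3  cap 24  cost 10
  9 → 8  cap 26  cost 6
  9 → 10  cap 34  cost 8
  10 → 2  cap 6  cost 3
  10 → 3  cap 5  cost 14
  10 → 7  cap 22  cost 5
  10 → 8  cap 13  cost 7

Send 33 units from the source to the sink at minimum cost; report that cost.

Minimum cost for 33 units: 518

shortest-cost path #1: 5→9→8 push 13 @ unit cost 13 (adds 169)
shortest-cost path #2: 5→10→8 push 13 @ unit cost 13 (adds 169)
shortest-cost path #3: 5→3→8 push 1 @ unit cost 15 (adds 15)
shortest-cost path #4: 5→4→8 push 1 @ unit cost 25 (adds 25)
shortest-cost path #5: 5→10→2→9→8 push 5 @ unit cost 28 (adds 140)
total cost = 518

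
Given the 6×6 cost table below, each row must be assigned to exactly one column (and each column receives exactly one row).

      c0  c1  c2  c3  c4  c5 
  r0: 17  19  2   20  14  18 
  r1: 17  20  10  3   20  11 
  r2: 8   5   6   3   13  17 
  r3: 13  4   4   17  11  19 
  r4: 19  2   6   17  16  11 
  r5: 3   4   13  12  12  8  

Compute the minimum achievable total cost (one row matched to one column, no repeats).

Minimum assignment cost: 32

optimal assignment: row0→col2 (cost 2), row1→col5 (cost 11), row2→col3 (cost 3), row3→col4 (cost 11), row4→col1 (cost 2), row5→col0 (cost 3)
total = 2 + 11 + 3 + 11 + 2 + 3 = 32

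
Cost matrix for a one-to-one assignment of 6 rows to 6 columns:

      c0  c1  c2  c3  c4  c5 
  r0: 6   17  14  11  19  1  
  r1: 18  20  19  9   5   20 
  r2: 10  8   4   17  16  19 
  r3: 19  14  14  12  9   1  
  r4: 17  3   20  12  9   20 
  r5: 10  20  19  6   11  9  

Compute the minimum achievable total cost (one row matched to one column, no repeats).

Minimum assignment cost: 25

optimal assignment: row0→col0 (cost 6), row1→col4 (cost 5), row2→col2 (cost 4), row3→col5 (cost 1), row4→col1 (cost 3), row5→col3 (cost 6)
total = 6 + 5 + 4 + 1 + 3 + 6 = 25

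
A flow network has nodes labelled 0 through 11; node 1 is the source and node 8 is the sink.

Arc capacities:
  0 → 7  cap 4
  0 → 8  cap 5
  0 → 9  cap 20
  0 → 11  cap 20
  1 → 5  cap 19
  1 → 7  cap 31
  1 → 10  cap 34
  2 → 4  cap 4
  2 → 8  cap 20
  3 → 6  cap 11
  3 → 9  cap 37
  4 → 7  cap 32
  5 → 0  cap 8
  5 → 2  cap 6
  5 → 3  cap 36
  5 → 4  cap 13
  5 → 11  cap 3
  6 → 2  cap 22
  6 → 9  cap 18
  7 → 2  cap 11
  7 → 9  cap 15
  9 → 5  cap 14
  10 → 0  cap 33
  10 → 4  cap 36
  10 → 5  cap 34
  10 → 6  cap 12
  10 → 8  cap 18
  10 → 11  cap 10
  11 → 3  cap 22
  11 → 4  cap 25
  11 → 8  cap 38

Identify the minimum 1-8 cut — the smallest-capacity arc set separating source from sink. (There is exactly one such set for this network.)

augment #1: 1→10→8 push 18
augment #2: 1→5→0→8 push 5
augment #3: 1→5→2→8 push 6
augment #4: 1→5→11→8 push 3
augment #5: 1→7→2→8 push 11
augment #6: 1→10→11→8 push 10
augment #7: 1→5→0→11→8 push 3
augment #8: 1→10→0→11→8 push 6
augment #9: 1→5→3→6→2→8 push 2
augment #10: 1→7→9→5→3→6→2→8 push 1
max flow = 65; residual-reachable set from 1 gives S-side
cut edges (S→T): {(1,10), (2,8), (5,0), (5,11)} total cap 65

Min-cut arcs: {(1,10), (2,8), (5,0), (5,11)} (total capacity 65)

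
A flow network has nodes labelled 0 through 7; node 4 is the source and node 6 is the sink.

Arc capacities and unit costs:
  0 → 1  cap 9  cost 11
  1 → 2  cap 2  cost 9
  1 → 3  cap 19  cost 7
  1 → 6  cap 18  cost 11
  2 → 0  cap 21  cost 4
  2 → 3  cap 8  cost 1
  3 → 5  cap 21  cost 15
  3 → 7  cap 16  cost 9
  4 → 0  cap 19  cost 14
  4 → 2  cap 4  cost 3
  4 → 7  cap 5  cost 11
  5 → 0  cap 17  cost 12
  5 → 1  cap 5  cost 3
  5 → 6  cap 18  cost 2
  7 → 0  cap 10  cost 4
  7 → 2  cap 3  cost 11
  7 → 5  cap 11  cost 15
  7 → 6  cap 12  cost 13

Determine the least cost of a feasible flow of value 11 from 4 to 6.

shortest-cost path #1: 4→2→3→5→6 push 4 @ unit cost 21 (adds 84)
shortest-cost path #2: 4→7→6 push 5 @ unit cost 24 (adds 120)
shortest-cost path #3: 4→0→1→6 push 2 @ unit cost 36 (adds 72)
total cost = 276

Minimum cost for 11 units: 276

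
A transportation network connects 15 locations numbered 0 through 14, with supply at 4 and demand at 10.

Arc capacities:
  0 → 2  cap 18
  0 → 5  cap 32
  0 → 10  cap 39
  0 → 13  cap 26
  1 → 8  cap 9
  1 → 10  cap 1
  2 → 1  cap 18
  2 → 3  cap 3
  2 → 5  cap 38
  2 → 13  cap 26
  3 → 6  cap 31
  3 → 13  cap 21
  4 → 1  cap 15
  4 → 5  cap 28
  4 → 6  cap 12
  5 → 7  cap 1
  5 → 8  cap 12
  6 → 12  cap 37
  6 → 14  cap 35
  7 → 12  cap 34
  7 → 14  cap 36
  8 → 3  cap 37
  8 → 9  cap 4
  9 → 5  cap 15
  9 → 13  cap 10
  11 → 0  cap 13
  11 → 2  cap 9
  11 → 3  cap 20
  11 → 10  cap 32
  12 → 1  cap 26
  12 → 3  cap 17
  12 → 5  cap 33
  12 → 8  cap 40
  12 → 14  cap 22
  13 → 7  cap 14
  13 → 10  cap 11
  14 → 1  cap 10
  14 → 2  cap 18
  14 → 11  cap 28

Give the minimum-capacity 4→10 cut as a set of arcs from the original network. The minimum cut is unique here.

augment #1: 4→1→10 push 1
augment #2: 4→6→14→11→10 push 12
augment #3: 4→1→8→3→13→10 push 9
augment #4: 4→5→7→14→11→10 push 1
augment #5: 4→5→8→3→13→10 push 2
augment #6: 4→5→8→3→6→14→11→10 push 10
max flow = 35; residual-reachable set from 4 gives S-side
cut edges (S→T): {(1,8), (1,10), (4,6), (5,7), (5,8)} total cap 35

Min-cut arcs: {(1,8), (1,10), (4,6), (5,7), (5,8)} (total capacity 35)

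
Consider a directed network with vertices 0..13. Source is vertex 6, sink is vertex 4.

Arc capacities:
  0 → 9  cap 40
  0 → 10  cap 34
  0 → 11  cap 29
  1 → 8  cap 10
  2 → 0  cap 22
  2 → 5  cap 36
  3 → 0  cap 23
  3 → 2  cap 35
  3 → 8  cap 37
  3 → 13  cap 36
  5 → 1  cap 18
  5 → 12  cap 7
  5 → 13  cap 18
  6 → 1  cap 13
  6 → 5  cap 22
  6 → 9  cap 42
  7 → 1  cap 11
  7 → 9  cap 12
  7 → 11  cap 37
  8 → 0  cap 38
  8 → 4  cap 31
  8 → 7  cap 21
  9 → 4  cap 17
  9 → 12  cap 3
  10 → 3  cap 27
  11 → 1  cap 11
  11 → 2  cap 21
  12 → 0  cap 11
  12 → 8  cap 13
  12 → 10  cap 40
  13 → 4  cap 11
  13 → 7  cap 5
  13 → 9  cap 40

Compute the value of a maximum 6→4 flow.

Maximum flow value: 52

augment #1: 6→9→4 bottleneck 17, total now 17
augment #2: 6→1→8→4 bottleneck 10, total now 27
augment #3: 6→5→13→4 bottleneck 11, total now 38
augment #4: 6→5→12→8→4 bottleneck 7, total now 45
augment #5: 6→9→12→8→4 bottleneck 3, total now 48
augment #6: 6→5→13→7→11→2→0→10→3→8→4 bottleneck 4, total now 52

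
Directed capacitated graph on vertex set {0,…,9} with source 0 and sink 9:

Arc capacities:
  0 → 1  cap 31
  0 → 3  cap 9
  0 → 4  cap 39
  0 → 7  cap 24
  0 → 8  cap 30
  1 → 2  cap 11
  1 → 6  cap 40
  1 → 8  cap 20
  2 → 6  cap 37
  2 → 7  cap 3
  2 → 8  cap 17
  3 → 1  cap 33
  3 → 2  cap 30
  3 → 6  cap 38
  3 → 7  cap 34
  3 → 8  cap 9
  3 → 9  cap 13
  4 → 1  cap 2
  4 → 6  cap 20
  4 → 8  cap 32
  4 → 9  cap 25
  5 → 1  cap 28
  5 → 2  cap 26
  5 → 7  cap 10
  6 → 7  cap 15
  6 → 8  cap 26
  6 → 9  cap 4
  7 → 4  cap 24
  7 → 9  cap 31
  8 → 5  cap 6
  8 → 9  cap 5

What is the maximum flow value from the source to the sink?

augment #1: 0→3→9 bottleneck 9, total now 9
augment #2: 0→4→9 bottleneck 25, total now 34
augment #3: 0→7→9 bottleneck 24, total now 58
augment #4: 0→8→9 bottleneck 5, total now 63
augment #5: 0→1→6→9 bottleneck 4, total now 67
augment #6: 0→1→2→7→9 bottleneck 3, total now 70
augment #7: 0→1→6→7→9 bottleneck 4, total now 74

Maximum flow value: 74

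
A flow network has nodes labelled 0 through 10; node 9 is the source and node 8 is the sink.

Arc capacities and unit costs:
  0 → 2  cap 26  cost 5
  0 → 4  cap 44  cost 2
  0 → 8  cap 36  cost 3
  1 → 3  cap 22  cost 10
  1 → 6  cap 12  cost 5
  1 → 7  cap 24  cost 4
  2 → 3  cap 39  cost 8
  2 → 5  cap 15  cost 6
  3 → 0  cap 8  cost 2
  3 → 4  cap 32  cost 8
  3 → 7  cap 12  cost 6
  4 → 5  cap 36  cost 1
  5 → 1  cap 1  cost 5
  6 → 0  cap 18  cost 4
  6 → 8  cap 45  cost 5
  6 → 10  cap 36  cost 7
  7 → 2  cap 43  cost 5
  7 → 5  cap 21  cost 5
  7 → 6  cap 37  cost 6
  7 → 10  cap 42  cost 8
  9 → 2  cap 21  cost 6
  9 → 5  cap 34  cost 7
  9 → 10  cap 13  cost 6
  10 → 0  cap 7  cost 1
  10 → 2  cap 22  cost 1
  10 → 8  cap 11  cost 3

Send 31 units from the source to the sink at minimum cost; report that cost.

Minimum cost for 31 units: 572

shortest-cost path #1: 9→10→8 push 11 @ unit cost 9 (adds 99)
shortest-cost path #2: 9→10→0→8 push 2 @ unit cost 10 (adds 20)
shortest-cost path #3: 9→2→3→0→8 push 8 @ unit cost 19 (adds 152)
shortest-cost path #4: 9→5→1→6→8 push 1 @ unit cost 22 (adds 22)
shortest-cost path #5: 9→2→3→7→6→8 push 9 @ unit cost 31 (adds 279)
total cost = 572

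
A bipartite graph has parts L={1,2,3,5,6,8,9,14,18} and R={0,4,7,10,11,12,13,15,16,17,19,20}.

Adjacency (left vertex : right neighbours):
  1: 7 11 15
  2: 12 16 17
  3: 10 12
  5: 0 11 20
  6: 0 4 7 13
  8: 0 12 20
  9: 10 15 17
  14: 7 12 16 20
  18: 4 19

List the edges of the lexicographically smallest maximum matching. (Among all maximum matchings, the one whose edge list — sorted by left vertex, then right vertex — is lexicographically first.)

|M| = 9 (so the lex-smallest maximum matching has 9 edges)
process left vertices in ascending order; for each, take the smallest-labelled available neighbour that still permits 9 edges overall, or leave it unmatched if none does
lex-smallest matching: {1-7, 2-12, 3-10, 5-0, 6-4, 8-20, 9-15, 14-16, 18-19}

Lex-smallest maximum matching: {(1,7), (2,12), (3,10), (5,0), (6,4), (8,20), (9,15), (14,16), (18,19)}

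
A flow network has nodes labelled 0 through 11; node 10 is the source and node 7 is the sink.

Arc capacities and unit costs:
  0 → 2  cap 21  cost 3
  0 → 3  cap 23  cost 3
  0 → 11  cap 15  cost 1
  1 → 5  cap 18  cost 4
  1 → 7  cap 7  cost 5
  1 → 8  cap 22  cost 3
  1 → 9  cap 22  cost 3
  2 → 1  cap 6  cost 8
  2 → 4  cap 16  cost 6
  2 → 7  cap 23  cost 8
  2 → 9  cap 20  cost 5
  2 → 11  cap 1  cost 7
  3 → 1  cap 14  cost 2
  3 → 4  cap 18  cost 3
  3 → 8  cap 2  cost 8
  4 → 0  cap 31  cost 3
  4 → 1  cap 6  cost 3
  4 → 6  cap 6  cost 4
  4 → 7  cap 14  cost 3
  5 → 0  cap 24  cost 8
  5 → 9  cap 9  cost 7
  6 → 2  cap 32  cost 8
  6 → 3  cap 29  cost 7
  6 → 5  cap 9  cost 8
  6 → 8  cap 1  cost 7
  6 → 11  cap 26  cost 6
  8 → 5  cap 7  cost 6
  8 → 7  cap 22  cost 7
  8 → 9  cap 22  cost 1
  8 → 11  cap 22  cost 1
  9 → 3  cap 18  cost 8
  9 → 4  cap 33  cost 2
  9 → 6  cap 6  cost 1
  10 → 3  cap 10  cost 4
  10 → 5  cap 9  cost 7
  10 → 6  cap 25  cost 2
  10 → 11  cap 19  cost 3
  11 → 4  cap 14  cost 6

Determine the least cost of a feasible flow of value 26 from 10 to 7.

Minimum cost for 26 units: 327

shortest-cost path #1: 10→3→4→7 push 10 @ unit cost 10 (adds 100)
shortest-cost path #2: 10→11→4→7 push 4 @ unit cost 12 (adds 48)
shortest-cost path #3: 10→11→4→3→1→7 push 7 @ unit cost 13 (adds 91)
shortest-cost path #4: 10→6→8→7 push 1 @ unit cost 16 (adds 16)
shortest-cost path #5: 10→6→2→7 push 4 @ unit cost 18 (adds 72)
total cost = 327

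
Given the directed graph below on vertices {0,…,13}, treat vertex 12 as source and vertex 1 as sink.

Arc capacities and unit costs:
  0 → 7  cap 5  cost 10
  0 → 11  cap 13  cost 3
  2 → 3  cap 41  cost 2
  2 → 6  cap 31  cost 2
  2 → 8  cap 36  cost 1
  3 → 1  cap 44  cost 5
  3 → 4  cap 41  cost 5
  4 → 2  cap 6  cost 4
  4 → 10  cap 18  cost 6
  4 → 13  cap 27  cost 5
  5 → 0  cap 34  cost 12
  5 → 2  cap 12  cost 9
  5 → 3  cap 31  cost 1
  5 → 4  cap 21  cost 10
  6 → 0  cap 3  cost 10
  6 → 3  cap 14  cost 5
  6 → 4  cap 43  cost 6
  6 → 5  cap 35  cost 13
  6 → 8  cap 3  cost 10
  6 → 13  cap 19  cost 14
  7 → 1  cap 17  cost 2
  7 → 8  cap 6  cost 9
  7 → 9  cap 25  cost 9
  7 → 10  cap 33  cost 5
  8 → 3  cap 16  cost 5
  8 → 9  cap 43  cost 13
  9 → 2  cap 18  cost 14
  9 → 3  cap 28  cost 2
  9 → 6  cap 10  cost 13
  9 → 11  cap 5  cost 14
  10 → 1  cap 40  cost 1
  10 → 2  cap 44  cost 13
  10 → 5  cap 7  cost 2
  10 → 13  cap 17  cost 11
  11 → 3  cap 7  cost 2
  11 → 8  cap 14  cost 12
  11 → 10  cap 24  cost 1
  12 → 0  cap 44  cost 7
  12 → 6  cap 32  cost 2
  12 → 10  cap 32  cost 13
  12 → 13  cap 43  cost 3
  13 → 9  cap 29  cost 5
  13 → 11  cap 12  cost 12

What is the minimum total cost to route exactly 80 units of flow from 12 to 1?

shortest-cost path #1: 12→6→3→1 push 14 @ unit cost 12 (adds 168)
shortest-cost path #2: 12→0→11→10→1 push 13 @ unit cost 12 (adds 156)
shortest-cost path #3: 12→10→1 push 27 @ unit cost 14 (adds 378)
shortest-cost path #4: 12→13→9→3→1 push 26 @ unit cost 15 (adds 390)
total cost = 1092

Minimum cost for 80 units: 1092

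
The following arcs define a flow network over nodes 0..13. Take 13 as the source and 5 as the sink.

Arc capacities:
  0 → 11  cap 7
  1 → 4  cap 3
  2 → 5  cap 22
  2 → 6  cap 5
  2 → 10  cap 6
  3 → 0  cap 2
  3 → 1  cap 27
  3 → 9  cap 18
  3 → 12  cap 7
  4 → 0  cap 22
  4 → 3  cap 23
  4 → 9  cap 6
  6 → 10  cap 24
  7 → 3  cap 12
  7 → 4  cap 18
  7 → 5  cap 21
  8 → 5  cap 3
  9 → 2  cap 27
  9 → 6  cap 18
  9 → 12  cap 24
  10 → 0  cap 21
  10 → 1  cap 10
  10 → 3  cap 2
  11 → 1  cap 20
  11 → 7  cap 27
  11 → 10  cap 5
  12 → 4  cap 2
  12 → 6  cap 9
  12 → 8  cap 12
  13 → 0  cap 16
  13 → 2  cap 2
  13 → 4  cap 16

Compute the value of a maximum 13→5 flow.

augment #1: 13→2→5 bottleneck 2, total now 2
augment #2: 13→0→11→7→5 bottleneck 7, total now 9
augment #3: 13→4→9→2→5 bottleneck 6, total now 15
augment #4: 13→4→3→9→2→5 bottleneck 10, total now 25

Maximum flow value: 25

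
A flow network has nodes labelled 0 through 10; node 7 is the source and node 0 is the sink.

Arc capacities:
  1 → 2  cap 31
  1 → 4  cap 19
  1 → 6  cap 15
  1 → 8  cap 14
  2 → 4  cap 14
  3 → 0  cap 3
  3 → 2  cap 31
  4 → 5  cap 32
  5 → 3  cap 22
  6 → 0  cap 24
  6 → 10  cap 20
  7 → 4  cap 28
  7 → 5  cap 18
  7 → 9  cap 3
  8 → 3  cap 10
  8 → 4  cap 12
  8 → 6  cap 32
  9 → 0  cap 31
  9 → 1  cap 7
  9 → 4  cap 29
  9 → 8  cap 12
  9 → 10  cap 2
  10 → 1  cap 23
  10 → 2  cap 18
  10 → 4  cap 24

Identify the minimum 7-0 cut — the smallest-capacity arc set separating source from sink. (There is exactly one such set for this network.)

Min-cut arcs: {(3,0), (7,9)} (total capacity 6)

augment #1: 7→9→0 push 3
augment #2: 7→5→3→0 push 3
max flow = 6; residual-reachable set from 7 gives S-side
cut edges (S→T): {(3,0), (7,9)} total cap 6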